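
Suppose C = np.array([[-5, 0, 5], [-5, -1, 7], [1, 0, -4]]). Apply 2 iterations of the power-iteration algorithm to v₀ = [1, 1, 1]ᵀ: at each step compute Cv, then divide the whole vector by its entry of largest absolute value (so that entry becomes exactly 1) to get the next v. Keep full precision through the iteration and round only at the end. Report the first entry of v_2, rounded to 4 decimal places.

Cv0 = (0.00000, 1.00000, -3.00000); divide by -3.00000 → v1 = (0.00000, -0.33333, 1.00000)
Cv1 = (5.00000, 7.33333, -4.00000); divide by 7.33333 → v2 = (0.68182, 1.00000, -0.54545)
Requested entry of v2: -15/-22 = 0.6818

0.6818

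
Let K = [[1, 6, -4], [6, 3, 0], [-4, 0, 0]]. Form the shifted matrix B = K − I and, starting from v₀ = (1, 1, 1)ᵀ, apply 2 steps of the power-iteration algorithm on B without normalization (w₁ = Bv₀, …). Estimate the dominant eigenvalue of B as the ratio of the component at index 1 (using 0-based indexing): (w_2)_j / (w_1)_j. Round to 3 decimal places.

B = K − I has rows (0, 6, -4); (6, 2, 0); (-4, 0, -1)
w1 = Bv₀ = (2, 8, -5)
w2 = Bw1 = (68, 28, -3)
Ratio: 28/8 = 3.500

μ ≈ 3.500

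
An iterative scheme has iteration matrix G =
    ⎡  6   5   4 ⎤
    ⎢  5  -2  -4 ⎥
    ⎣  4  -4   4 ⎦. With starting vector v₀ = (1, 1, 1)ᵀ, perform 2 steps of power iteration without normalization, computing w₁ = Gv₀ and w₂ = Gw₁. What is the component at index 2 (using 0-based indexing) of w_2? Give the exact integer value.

w1 = Gv₀ = (15, -1, 4)
w2 = Gw1 = (101, 61, 80)
The requested component of w2 is 80.

80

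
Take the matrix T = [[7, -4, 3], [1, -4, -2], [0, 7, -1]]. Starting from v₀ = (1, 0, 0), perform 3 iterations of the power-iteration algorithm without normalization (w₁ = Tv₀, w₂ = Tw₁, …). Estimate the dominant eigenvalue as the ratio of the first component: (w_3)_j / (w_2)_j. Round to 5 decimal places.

w1 = Tv₀ = (7·1 + (-4)·0 + 3·0; 1·1 + (-4)·0 + (-2)·0; 0·1 + 7·0 + (-1)·0) = (7, 1, 0)
w2 = Tw1 = (7·7 + (-4)·1 + 3·0; 1·7 + (-4)·1 + (-2)·0; 0·7 + 7·1 + (-1)·0) = (45, 3, 7)
w3 = Tw2 = (324, 19, 14)
Ratio at component: 324 / 45 = 7.20000

λ ≈ 7.20000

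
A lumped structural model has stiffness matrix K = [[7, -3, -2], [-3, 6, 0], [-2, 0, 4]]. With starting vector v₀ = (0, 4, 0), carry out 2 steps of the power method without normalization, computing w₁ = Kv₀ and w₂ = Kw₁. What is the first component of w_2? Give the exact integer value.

-156

w1 = Kv₀ = (-12, 24, 0)
w2 = Kw1 = (-156, 180, 24)
The requested component of w2 is -156.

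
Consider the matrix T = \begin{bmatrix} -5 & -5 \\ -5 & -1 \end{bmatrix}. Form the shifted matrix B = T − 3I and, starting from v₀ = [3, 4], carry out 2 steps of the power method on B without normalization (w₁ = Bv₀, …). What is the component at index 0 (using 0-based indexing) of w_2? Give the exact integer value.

B = T − 3I has rows (-8, -5); (-5, -4)
w1 = Bv₀ = (-44, -31)
w2 = Bw1 = (507, 344)
Requested component of w2: 507

507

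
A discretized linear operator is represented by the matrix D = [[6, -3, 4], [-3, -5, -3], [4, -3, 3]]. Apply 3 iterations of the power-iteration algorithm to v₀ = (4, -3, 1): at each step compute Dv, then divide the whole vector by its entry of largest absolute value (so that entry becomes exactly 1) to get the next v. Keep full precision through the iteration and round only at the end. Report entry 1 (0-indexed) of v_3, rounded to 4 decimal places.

-0.2056

Dv0 = (37.00000, 0.00000, 28.00000); divide by 37.00000 → v1 = (1.00000, 0.00000, 0.75676)
Dv1 = (9.02703, -5.27027, 6.27027); divide by 9.02703 → v2 = (1.00000, -0.58383, 0.69461)
Dv2 = (10.52994, -2.16467, 7.83533); divide by 10.52994 → v3 = (1.00000, -0.20557, 0.74410)
Requested entry of v3: -723/3517 = -0.2056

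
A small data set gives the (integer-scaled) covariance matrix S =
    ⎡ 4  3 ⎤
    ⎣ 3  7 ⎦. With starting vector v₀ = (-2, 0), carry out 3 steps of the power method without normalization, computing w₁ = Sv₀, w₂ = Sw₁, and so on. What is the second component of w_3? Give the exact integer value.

-612

w1 = Sv₀ = (4·(-2) + 3·0; 3·(-2) + 7·0) = (-8, -6)
w2 = Sw1 = (4·(-8) + 3·(-6); 3·(-8) + 7·(-6)) = (-50, -66)
w3 = Sw2 = (-398, -612)
The requested component of w3 is -612.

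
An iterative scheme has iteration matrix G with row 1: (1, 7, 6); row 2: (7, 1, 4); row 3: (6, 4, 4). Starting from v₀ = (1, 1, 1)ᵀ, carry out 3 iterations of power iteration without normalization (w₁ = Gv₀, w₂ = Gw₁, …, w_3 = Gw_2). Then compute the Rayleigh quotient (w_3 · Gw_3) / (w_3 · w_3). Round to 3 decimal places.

13.386

w1 = Gv₀ = (1·1 + 7·1 + 6·1; 7·1 + 1·1 + 4·1; 6·1 + 4·1 + 4·1) = (14, 12, 14)
w2 = Gw1 = (1·14 + 7·12 + 6·14; 7·14 + 1·12 + 4·14; 6·14 + 4·12 + 4·14) = (182, 166, 188)
w3 = Gw2 = (2472, 2192, 2508)
Gw3 = (32864, 29528, 33632)
w3·Gw3 = 2472·32864 + 2192·29528 + 2508·33632 = 230314240; w3·w3 = 2472·2472 + 2192·2192 + 2508·2508 = 17205712
λ ≈ 230314240/17205712 = 13.386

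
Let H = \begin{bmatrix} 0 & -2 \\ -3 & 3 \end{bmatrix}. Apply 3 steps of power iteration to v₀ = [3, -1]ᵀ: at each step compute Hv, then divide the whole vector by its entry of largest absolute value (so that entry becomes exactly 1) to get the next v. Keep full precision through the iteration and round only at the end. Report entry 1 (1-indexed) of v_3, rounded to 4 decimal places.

Hv0 = (2.00000, -12.00000); divide by -12.00000 → v1 = (-0.16667, 1.00000)
Hv1 = (-2.00000, 3.50000); divide by 3.50000 → v2 = (-0.57143, 1.00000)
Hv2 = (-2.00000, 4.71429); divide by 4.71429 → v3 = (-0.42424, 1.00000)
Requested entry of v3: 84/-198 = -0.4242

-0.4242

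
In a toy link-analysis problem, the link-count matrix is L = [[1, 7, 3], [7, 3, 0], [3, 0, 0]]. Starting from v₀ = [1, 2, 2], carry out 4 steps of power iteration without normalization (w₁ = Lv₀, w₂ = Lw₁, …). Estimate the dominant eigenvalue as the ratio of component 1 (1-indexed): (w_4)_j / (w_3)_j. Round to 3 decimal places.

w1 = Lv₀ = (21, 13, 3)
w2 = Lw1 = (121, 186, 63)
w3 = Lw2 = (1612, 1405, 363)
w4 = Lw3 = (12536, 15499, 4836)
Ratio at component: 12536 / 1612 = 7.777

λ ≈ 7.777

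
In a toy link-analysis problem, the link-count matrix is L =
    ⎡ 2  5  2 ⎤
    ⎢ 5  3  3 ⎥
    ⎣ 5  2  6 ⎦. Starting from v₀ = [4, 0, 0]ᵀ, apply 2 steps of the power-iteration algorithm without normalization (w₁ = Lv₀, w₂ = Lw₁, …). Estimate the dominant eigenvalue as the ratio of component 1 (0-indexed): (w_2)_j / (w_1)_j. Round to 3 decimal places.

w1 = Lv₀ = (8, 20, 20)
w2 = Lw1 = (156, 160, 200)
Ratio at component: 160 / 20 = 8.000

λ ≈ 8.000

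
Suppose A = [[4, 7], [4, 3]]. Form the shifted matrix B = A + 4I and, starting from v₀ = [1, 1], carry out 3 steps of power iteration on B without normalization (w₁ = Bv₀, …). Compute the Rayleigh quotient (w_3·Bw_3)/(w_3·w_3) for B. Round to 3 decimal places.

12.818

B = A + 4I has rows (8, 7); (4, 7)
w1 = Bv₀ = (15, 11)
w2 = Bw1 = (197, 137)
w3 = Bw2 = (2535, 1747)
Bw3 = (32509, 22369)
w3·Bw3 = 121488958; w3·w3 = 9478234; μ ≈ 121488958/9478234 = 12.818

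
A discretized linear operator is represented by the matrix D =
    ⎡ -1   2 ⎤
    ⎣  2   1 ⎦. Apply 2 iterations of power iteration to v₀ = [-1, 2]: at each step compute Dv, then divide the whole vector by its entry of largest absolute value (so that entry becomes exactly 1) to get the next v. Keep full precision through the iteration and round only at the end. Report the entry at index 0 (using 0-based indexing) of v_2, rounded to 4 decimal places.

Dv0 = (5.00000, 0.00000); divide by 5.00000 → v1 = (1.00000, 0.00000)
Dv1 = (-1.00000, 2.00000); divide by 2.00000 → v2 = (-0.50000, 1.00000)
Requested entry of v2: -5/10 = -0.5000

-0.5000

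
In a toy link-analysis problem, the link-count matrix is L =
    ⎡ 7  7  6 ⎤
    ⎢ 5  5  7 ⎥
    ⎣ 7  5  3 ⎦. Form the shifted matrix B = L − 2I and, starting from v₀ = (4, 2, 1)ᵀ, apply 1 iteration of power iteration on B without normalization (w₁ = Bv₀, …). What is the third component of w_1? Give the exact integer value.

B = L − 2I has rows (5, 7, 6); (5, 3, 7); (7, 5, 1)
w1 = Bv₀ = (5·4 + 7·2 + 6·1; 5·4 + 3·2 + 7·1; 7·4 + 5·2 + 1·1) = (40, 33, 39)
Requested component of w1: 39

39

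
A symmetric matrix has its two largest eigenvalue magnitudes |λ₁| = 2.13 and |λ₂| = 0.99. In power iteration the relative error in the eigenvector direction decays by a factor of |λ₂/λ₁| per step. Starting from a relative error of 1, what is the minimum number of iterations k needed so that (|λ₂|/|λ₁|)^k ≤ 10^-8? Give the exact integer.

25

|λ₂/λ₁| = 0.99/2.13 = 0.46479
Need k ≥ ln(10^-8) / ln(0.46479) = -18.4207 / -0.7662 ≈ 24.042
Smallest integer k satisfying the bound: 25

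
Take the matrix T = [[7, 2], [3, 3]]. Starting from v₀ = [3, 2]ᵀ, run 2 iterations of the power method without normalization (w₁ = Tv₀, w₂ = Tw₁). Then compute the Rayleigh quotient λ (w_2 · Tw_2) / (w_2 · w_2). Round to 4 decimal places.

w1 = Tv₀ = (25, 15)
w2 = Tw1 = (205, 120)
Tw2 = (1675, 975)
w2·Tw2 = 205·1675 + 120·975 = 460375; w2·w2 = 205·205 + 120·120 = 56425
λ ≈ 460375/56425 = 8.1591

λ ≈ 8.1591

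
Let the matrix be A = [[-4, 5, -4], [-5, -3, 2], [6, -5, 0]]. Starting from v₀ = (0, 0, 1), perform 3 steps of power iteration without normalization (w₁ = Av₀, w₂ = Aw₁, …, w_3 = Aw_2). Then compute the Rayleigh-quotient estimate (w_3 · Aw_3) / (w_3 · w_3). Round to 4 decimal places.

-1.7898

w1 = Av₀ = ((-4)·0 + 5·0 + (-4)·1; (-5)·0 + (-3)·0 + 2·1; 6·0 + (-5)·0 + 0·1) = (-4, 2, 0)
w2 = Aw1 = ((-4)·(-4) + 5·2 + (-4)·0; (-5)·(-4) + (-3)·2 + 2·0; 6·(-4) + (-5)·2 + 0·0) = (26, 14, -34)
w3 = Aw2 = (102, -240, 86)
Aw3 = (-1952, 382, 1812)
w3·Aw3 = 102·(-1952) + (-240)·382 + 86·1812 = -134952; w3·w3 = 102·102 + (-240)·(-240) + 86·86 = 75400
λ ≈ -134952/75400 = -1.7898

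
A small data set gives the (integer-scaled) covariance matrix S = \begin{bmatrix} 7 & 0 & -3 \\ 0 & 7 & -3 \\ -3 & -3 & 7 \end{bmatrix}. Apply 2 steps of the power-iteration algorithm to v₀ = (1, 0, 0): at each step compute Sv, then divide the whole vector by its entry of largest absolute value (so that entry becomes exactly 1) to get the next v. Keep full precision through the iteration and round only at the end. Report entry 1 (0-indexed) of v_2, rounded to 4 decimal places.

Sv0 = (7.00000, 0.00000, -3.00000); divide by 7.00000 → v1 = (1.00000, 0.00000, -0.42857)
Sv1 = (8.28571, 1.28571, -6.00000); divide by 8.28571 → v2 = (1.00000, 0.15517, -0.72414)
Requested entry of v2: 9/58 = 0.1552

0.1552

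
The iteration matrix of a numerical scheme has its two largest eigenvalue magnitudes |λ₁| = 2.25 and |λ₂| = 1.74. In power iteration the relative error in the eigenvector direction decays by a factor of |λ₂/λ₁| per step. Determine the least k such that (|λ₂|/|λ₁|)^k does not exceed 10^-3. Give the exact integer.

|λ₂/λ₁| = 1.74/2.25 = 0.77333
Need k ≥ ln(10^-3) / ln(0.77333) = -6.9078 / -0.2570 ≈ 26.874
Smallest integer k satisfying the bound: 27

27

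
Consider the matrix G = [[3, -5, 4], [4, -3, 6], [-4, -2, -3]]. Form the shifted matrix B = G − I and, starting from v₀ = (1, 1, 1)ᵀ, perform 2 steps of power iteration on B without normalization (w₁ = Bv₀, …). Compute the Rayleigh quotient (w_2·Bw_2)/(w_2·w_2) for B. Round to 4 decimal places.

μ ≈ -2.7393

B = G − I has rows (2, -5, 4); (4, -4, 6); (-4, -2, -4)
w1 = Bv₀ = (1, 6, -10)
w2 = Bw1 = (-68, -80, 24)
Bw2 = (360, 192, 336)
w2·Bw2 = -31776; w2·w2 = 11600; μ ≈ -31776/11600 = -2.7393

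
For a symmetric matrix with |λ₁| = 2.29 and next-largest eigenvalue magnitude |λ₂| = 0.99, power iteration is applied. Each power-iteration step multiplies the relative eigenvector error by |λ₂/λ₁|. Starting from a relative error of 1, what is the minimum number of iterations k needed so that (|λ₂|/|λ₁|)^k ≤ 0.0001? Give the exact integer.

|λ₂/λ₁| = 0.99/2.29 = 0.43231
Need k ≥ ln(0.0001) / ln(0.43231) = -9.2103 / -0.8386 ≈ 10.983
Smallest integer k satisfying the bound: 11

11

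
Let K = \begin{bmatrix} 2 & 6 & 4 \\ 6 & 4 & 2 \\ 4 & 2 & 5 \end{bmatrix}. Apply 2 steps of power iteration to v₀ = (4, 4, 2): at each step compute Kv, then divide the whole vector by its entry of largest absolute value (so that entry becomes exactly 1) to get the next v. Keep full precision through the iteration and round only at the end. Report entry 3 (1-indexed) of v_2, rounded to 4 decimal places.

Kv0 = (40.00000, 44.00000, 34.00000); divide by 44.00000 → v1 = (0.90909, 1.00000, 0.77273)
Kv1 = (10.90909, 11.00000, 9.50000); divide by 11.00000 → v2 = (0.99174, 1.00000, 0.86364)
Requested entry of v2: 418/484 = 0.8636

0.8636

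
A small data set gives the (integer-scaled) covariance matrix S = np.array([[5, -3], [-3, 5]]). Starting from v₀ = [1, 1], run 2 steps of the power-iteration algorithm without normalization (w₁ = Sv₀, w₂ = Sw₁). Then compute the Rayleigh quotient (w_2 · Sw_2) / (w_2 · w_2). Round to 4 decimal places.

2.0000

w1 = Sv₀ = (2, 2)
w2 = Sw1 = (4, 4)
Sw2 = (8, 8)
w2·Sw2 = 4·8 + 4·8 = 64; w2·w2 = 4·4 + 4·4 = 32
λ ≈ 64/32 = 2.0000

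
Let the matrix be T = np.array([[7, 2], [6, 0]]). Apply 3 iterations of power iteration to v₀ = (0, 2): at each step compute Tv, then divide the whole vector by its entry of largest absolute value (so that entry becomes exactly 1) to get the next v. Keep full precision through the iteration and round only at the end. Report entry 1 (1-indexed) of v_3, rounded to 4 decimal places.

Tv0 = (4.00000, 0.00000); divide by 4.00000 → v1 = (1.00000, 0.00000)
Tv1 = (7.00000, 6.00000); divide by 7.00000 → v2 = (1.00000, 0.85714)
Tv2 = (8.71429, 6.00000); divide by 8.71429 → v3 = (1.00000, 0.68852)
Requested entry of v3: 244/244 = 1.0000

1.0000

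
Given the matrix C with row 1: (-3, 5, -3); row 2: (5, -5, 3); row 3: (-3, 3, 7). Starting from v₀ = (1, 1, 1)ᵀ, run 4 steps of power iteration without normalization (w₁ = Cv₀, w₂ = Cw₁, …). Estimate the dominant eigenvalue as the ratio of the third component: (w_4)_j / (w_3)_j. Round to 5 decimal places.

λ ≈ 9.26879

w1 = Cv₀ = (-1, 3, 7)
w2 = Cw1 = (-3, 1, 61)
w3 = Cw2 = (-169, 163, 439)
w4 = Cw3 = (5, -343, 4069)
Ratio at component: 4069 / 439 = 9.26879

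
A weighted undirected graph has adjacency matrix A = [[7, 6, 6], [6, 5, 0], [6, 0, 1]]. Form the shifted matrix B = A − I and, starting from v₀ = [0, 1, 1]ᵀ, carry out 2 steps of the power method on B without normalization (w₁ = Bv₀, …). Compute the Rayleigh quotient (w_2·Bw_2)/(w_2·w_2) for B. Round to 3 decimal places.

μ ≈ 12.220

B = A − I has rows (6, 6, 6); (6, 4, 0); (6, 0, 0)
w1 = Bv₀ = (6·0 + 6·1 + 6·1; 6·0 + 4·1 + 0·1; 6·0 + 0·1 + 0·1) = (12, 4, 0)
w2 = Bw1 = (6·12 + 6·4 + 6·0; 6·12 + 4·4 + 0·0; 6·12 + 0·4 + 0·0) = (96, 88, 72)
Bw2 = (1536, 928, 576)
w2·Bw2 = 270592; w2·w2 = 22144; μ ≈ 270592/22144 = 12.220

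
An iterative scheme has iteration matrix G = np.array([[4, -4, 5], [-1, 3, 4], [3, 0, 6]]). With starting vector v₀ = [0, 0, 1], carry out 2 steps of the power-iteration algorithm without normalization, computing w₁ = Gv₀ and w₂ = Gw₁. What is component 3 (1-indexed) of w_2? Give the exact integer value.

w1 = Gv₀ = (4·0 + (-4)·0 + 5·1; (-1)·0 + 3·0 + 4·1; 3·0 + 0·0 + 6·1) = (5, 4, 6)
w2 = Gw1 = (4·5 + (-4)·4 + 5·6; (-1)·5 + 3·4 + 4·6; 3·5 + 0·4 + 6·6) = (34, 31, 51)
The requested component of w2 is 51.

51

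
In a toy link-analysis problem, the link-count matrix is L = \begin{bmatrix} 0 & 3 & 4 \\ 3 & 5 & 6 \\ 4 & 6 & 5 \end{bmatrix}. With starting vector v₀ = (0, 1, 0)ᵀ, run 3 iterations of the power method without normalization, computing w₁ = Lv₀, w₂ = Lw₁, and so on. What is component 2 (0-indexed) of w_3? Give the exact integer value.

936

w1 = Lv₀ = (0·0 + 3·1 + 4·0; 3·0 + 5·1 + 6·0; 4·0 + 6·1 + 5·0) = (3, 5, 6)
w2 = Lw1 = (0·3 + 3·5 + 4·6; 3·3 + 5·5 + 6·6; 4·3 + 6·5 + 5·6) = (39, 70, 72)
w3 = Lw2 = (498, 899, 936)
The requested component of w3 is 936.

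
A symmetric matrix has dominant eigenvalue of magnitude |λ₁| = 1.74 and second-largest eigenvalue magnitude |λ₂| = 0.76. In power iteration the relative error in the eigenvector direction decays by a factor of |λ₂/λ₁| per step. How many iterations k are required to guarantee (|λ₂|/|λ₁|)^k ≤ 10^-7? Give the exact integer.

|λ₂/λ₁| = 0.76/1.74 = 0.43678
Need k ≥ ln(10^-7) / ln(0.43678) = -16.1181 / -0.8283 ≈ 19.459
Smallest integer k satisfying the bound: 20

20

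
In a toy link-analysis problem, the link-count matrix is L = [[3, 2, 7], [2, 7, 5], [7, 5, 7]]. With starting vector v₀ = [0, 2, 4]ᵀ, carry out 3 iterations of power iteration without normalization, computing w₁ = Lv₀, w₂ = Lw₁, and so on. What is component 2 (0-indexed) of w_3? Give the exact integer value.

w1 = Lv₀ = (3·0 + 2·2 + 7·4; 2·0 + 7·2 + 5·4; 7·0 + 5·2 + 7·4) = (32, 34, 38)
w2 = Lw1 = (3·32 + 2·34 + 7·38; 2·32 + 7·34 + 5·38; 7·32 + 5·34 + 7·38) = (430, 492, 660)
w3 = Lw2 = (6894, 7604, 10090)
The requested component of w3 is 10090.

10090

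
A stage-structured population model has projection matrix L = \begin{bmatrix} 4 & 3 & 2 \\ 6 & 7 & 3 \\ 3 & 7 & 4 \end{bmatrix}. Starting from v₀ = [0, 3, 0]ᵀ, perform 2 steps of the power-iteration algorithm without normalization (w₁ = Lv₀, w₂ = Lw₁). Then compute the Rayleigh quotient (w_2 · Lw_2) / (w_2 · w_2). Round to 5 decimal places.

w1 = Lv₀ = (9, 21, 21)
w2 = Lw1 = (141, 264, 258)
Lw2 = (1872, 3468, 3303)
w2·Lw2 = 141·1872 + 264·3468 + 258·3303 = 2031678; w2·w2 = 141·141 + 264·264 + 258·258 = 156141
λ ≈ 2031678/156141 = 13.01182

13.01182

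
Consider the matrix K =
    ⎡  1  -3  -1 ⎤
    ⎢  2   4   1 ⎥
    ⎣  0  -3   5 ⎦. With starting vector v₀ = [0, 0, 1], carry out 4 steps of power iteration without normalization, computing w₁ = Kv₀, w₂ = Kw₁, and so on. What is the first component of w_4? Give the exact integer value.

w1 = Kv₀ = (-1, 1, 5)
w2 = Kw1 = (-9, 7, 22)
w3 = Kw2 = (-52, 32, 89)
w4 = Kw3 = (-237, 113, 349)
The requested component of w4 is -237.

-237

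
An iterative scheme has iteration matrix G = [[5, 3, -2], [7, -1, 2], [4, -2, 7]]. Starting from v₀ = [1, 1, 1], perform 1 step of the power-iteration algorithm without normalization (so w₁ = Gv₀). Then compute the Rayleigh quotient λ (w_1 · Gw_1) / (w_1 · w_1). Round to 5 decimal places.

λ ≈ 7.02210

w1 = Gv₀ = (6, 8, 9)
Gw1 = (36, 52, 71)
w1·Gw1 = 6·36 + 8·52 + 9·71 = 1271; w1·w1 = 6·6 + 8·8 + 9·9 = 181
λ ≈ 1271/181 = 7.02210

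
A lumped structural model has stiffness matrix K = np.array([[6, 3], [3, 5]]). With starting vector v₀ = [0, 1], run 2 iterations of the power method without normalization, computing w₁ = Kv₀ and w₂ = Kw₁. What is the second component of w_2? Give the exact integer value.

34

w1 = Kv₀ = (6·0 + 3·1; 3·0 + 5·1) = (3, 5)
w2 = Kw1 = (6·3 + 3·5; 3·3 + 5·5) = (33, 34)
The requested component of w2 is 34.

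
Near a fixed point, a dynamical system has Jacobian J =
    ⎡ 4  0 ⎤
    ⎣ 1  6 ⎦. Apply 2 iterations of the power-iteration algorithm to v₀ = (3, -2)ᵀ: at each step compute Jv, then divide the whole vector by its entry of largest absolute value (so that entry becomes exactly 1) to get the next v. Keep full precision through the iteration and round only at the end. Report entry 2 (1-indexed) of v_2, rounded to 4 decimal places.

Jv0 = (12.00000, -9.00000); divide by 12.00000 → v1 = (1.00000, -0.75000)
Jv1 = (4.00000, -3.50000); divide by 4.00000 → v2 = (1.00000, -0.87500)
Requested entry of v2: -42/48 = -0.8750

-0.8750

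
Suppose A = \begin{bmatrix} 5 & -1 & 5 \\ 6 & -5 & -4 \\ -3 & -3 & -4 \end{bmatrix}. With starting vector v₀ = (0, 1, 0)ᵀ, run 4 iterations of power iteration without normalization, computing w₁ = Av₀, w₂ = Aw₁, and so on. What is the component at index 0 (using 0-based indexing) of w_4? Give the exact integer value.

w1 = Av₀ = (5·0 + (-1)·1 + 5·0; 6·0 + (-5)·1 + (-4)·0; (-3)·0 + (-3)·1 + (-4)·0) = (-1, -5, -3)
w2 = Aw1 = (5·(-1) + (-1)·(-5) + 5·(-3); 6·(-1) + (-5)·(-5) + (-4)·(-3); (-3)·(-1) + (-3)·(-5) + (-4)·(-3)) = (-15, 31, 30)
w3 = Aw2 = (44, -365, -168)
w4 = Aw3 = (-255, 2761, 1635)
The requested component of w4 is -255.

-255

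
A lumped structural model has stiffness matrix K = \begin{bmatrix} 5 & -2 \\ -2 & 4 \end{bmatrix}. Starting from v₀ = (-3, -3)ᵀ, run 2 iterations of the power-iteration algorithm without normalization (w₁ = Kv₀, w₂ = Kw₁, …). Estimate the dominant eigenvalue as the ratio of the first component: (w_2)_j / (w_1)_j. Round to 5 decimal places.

w1 = Kv₀ = (5·(-3) + (-2)·(-3); (-2)·(-3) + 4·(-3)) = (-9, -6)
w2 = Kw1 = (5·(-9) + (-2)·(-6); (-2)·(-9) + 4·(-6)) = (-33, -6)
Ratio at component: -33 / -9 = 3.66667

λ ≈ 3.66667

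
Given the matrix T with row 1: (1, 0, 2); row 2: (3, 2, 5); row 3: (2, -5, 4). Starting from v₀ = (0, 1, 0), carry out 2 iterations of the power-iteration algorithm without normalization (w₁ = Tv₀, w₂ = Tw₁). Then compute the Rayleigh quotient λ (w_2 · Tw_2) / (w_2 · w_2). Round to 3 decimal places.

w1 = Tv₀ = (0, 2, -5)
w2 = Tw1 = (-10, -21, -30)
Tw2 = (-70, -222, -35)
w2·Tw2 = (-10)·(-70) + (-21)·(-222) + (-30)·(-35) = 6412; w2·w2 = (-10)·(-10) + (-21)·(-21) + (-30)·(-30) = 1441
λ ≈ 6412/1441 = 4.450

λ ≈ 4.450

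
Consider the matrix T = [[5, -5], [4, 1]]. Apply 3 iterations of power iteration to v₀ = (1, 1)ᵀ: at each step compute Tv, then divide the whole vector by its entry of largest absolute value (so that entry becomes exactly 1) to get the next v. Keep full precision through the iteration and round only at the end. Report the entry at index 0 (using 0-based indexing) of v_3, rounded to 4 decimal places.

1.0000

Tv0 = (0.00000, 5.00000); divide by 5.00000 → v1 = (0.00000, 1.00000)
Tv1 = (-5.00000, 1.00000); divide by -5.00000 → v2 = (1.00000, -0.20000)
Tv2 = (6.00000, 3.80000); divide by 6.00000 → v3 = (1.00000, 0.63333)
Requested entry of v3: -150/-150 = 1.0000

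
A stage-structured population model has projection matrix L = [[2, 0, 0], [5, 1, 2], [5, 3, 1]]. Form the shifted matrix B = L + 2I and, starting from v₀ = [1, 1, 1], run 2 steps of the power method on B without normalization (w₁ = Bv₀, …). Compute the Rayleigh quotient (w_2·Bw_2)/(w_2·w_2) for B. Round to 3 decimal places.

B = L + 2I has rows (4, 0, 0); (5, 3, 2); (5, 3, 3)
w1 = Bv₀ = (4·1 + 0·1 + 0·1; 5·1 + 3·1 + 2·1; 5·1 + 3·1 + 3·1) = (4, 10, 11)
w2 = Bw1 = (4·4 + 0·10 + 0·11; 5·4 + 3·10 + 2·11; 5·4 + 3·10 + 3·11) = (16, 72, 83)
Bw2 = (64, 462, 545)
w2·Bw2 = 79523; w2·w2 = 12329; μ ≈ 79523/12329 = 6.450

μ ≈ 6.450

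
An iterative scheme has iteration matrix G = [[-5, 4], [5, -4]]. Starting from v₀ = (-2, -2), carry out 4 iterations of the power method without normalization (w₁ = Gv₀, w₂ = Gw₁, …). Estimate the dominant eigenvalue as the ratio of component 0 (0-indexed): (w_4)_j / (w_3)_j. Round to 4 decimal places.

w1 = Gv₀ = ((-5)·(-2) + 4·(-2); 5·(-2) + (-4)·(-2)) = (2, -2)
w2 = Gw1 = ((-5)·2 + 4·(-2); 5·2 + (-4)·(-2)) = (-18, 18)
w3 = Gw2 = (162, -162)
w4 = Gw3 = (-1458, 1458)
Ratio at component: -1458 / 162 = -9.0000

λ ≈ -9.0000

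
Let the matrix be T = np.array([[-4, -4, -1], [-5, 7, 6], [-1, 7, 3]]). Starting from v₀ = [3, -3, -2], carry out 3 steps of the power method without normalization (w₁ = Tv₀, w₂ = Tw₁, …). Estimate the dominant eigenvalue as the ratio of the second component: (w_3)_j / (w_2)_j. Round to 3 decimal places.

w1 = Tv₀ = ((-4)·3 + (-4)·(-3) + (-1)·(-2); (-5)·3 + 7·(-3) + 6·(-2); (-1)·3 + 7·(-3) + 3·(-2)) = (2, -48, -30)
w2 = Tw1 = ((-4)·2 + (-4)·(-48) + (-1)·(-30); (-5)·2 + 7·(-48) + 6·(-30); (-1)·2 + 7·(-48) + 3·(-30)) = (214, -526, -428)
w3 = Tw2 = (1676, -7320, -5180)
Ratio at component: -7320 / -526 = 13.916

λ ≈ 13.916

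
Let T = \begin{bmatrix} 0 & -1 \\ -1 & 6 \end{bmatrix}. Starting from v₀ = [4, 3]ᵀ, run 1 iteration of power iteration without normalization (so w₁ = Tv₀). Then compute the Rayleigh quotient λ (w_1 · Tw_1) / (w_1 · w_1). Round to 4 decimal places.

6.1463

w1 = Tv₀ = (-3, 14)
Tw1 = (-14, 87)
w1·Tw1 = (-3)·(-14) + 14·87 = 1260; w1·w1 = (-3)·(-3) + 14·14 = 205
λ ≈ 1260/205 = 6.1463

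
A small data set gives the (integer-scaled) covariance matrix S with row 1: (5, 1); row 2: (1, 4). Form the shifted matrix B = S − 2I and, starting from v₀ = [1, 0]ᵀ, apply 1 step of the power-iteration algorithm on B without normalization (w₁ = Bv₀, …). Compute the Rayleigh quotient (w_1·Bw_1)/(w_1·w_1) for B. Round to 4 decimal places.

3.5000

B = S − 2I has rows (3, 1); (1, 2)
w1 = Bv₀ = (3·1 + 1·0; 1·1 + 2·0) = (3, 1)
Bw1 = (10, 5)
w1·Bw1 = 35; w1·w1 = 10; μ ≈ 35/10 = 3.5000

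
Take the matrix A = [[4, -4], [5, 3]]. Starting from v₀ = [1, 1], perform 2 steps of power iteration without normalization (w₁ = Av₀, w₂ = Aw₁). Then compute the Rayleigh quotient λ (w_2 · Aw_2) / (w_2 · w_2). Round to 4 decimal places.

w1 = Av₀ = (0, 8)
w2 = Aw1 = (-32, 24)
Aw2 = (-224, -88)
w2·Aw2 = (-32)·(-224) + 24·(-88) = 5056; w2·w2 = (-32)·(-32) + 24·24 = 1600
λ ≈ 5056/1600 = 3.1600

3.1600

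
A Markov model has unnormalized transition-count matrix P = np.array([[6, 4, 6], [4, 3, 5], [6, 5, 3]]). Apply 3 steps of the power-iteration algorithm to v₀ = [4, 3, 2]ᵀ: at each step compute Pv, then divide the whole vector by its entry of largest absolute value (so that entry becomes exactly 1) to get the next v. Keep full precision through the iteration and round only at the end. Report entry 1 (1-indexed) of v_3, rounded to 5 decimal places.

Pv0 = (48.000000, 35.000000, 45.000000); divide by 48.000000 → v1 = (1.000000, 0.729167, 0.937500)
Pv1 = (14.541667, 10.875000, 12.458333); divide by 14.541667 → v2 = (1.000000, 0.747851, 0.856734)
Pv2 = (14.131805, 10.527221, 12.309456); divide by 14.131805 → v3 = (1.000000, 0.744931, 0.871046)
Requested entry of v3: 9864/9864 = 1.00000

1.00000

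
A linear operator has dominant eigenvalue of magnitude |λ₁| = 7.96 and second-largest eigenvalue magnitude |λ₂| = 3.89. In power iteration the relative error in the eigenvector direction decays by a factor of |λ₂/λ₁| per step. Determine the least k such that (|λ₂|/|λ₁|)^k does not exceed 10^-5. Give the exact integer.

|λ₂/λ₁| = 3.89/7.96 = 0.48869
Need k ≥ ln(10^-5) / ln(0.48869) = -11.5129 / -0.7160 ≈ 16.079
Smallest integer k satisfying the bound: 17

17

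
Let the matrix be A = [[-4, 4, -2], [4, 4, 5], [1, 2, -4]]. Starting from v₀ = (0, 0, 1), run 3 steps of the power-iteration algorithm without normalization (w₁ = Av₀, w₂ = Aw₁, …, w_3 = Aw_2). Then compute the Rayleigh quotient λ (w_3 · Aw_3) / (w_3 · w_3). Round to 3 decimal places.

-5.144

w1 = Av₀ = (-2, 5, -4)
w2 = Aw1 = (36, -8, 24)
w3 = Aw2 = (-224, 232, -76)
Aw3 = (1976, -348, 544)
w3·Aw3 = (-224)·1976 + 232·(-348) + (-76)·544 = -564704; w3·w3 = (-224)·(-224) + 232·232 + (-76)·(-76) = 109776
λ ≈ -564704/109776 = -5.144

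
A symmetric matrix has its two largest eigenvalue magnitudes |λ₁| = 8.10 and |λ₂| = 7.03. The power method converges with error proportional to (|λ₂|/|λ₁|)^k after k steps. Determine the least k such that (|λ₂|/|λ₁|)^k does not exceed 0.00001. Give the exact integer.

82

|λ₂/λ₁| = 7.03/8.10 = 0.86790
Need k ≥ ln(0.00001) / ln(0.86790) = -11.5129 / -0.1417 ≈ 81.262
Smallest integer k satisfying the bound: 82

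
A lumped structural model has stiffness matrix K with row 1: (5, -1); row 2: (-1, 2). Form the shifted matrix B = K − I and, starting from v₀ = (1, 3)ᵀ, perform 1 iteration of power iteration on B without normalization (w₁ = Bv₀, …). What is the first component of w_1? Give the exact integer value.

1

B = K − I has rows (4, -1); (-1, 1)
w1 = Bv₀ = (4·1 + (-1)·3; (-1)·1 + 1·3) = (1, 2)
Requested component of w1: 1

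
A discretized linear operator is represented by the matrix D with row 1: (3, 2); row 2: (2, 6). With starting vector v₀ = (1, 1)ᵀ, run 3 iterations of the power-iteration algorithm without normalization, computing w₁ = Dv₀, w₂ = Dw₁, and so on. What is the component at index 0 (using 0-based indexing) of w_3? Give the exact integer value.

w1 = Dv₀ = (3·1 + 2·1; 2·1 + 6·1) = (5, 8)
w2 = Dw1 = (3·5 + 2·8; 2·5 + 6·8) = (31, 58)
w3 = Dw2 = (209, 410)
The requested component of w3 is 209.

209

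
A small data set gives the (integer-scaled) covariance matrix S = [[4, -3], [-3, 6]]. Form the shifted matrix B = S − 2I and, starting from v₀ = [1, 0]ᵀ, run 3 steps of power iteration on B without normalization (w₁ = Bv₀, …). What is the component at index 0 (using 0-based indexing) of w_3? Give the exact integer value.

B = S − 2I has rows (2, -3); (-3, 4)
w1 = Bv₀ = (2, -3)
w2 = Bw1 = (13, -18)
w3 = Bw2 = (80, -111)
Requested component of w3: 80

80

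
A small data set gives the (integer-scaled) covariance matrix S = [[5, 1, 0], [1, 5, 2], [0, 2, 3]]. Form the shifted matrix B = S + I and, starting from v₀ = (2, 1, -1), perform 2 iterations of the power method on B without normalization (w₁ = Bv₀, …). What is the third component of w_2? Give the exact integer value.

4

B = S + I has rows (6, 1, 0); (1, 6, 2); (0, 2, 4)
w1 = Bv₀ = (6·2 + 1·1 + 0·(-1); 1·2 + 6·1 + 2·(-1); 0·2 + 2·1 + 4·(-1)) = (13, 6, -2)
w2 = Bw1 = (6·13 + 1·6 + 0·(-2); 1·13 + 6·6 + 2·(-2); 0·13 + 2·6 + 4·(-2)) = (84, 45, 4)
Requested component of w2: 4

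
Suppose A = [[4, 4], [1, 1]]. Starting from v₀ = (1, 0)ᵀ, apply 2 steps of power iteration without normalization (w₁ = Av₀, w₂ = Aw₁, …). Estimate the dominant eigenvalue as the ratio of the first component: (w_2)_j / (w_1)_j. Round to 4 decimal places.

λ ≈ 5.0000

w1 = Av₀ = (4·1 + 4·0; 1·1 + 1·0) = (4, 1)
w2 = Aw1 = (4·4 + 4·1; 1·4 + 1·1) = (20, 5)
Ratio at component: 20 / 4 = 5.0000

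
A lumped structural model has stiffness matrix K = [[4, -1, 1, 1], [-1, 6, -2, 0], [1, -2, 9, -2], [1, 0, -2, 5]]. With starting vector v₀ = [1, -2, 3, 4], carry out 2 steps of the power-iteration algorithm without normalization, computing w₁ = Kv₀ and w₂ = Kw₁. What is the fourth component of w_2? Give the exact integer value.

w1 = Kv₀ = (4·1 + (-1)·(-2) + 1·3 + 1·4; (-1)·1 + 6·(-2) + (-2)·3 + 0·4; 1·1 + (-2)·(-2) + 9·3 + (-2)·4; 1·1 + 0·(-2) + (-2)·3 + 5·4) = (13, -19, 24, 15)
w2 = Kw1 = (4·13 + (-1)·(-19) + 1·24 + 1·15; (-1)·13 + 6·(-19) + (-2)·24 + 0·15; 1·13 + (-2)·(-19) + 9·24 + (-2)·15; 1·13 + 0·(-19) + (-2)·24 + 5·15) = (110, -175, 237, 40)
The requested component of w2 is 40.

40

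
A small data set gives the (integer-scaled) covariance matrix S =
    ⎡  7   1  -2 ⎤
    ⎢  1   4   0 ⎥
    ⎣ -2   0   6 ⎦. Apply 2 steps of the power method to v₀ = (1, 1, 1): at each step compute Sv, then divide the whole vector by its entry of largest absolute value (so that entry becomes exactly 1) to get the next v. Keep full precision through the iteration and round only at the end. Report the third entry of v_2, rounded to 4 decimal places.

0.3077

Sv0 = (6.00000, 5.00000, 4.00000); divide by 6.00000 → v1 = (1.00000, 0.83333, 0.66667)
Sv1 = (6.50000, 4.33333, 2.00000); divide by 6.50000 → v2 = (1.00000, 0.66667, 0.30769)
Requested entry of v2: 12/39 = 0.3077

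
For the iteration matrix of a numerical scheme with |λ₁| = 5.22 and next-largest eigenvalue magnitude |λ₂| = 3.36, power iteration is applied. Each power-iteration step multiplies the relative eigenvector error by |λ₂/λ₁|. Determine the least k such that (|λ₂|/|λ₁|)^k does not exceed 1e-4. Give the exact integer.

|λ₂/λ₁| = 3.36/5.22 = 0.64368
Need k ≥ ln(1e-4) / ln(0.64368) = -9.2103 / -0.4406 ≈ 20.906
Smallest integer k satisfying the bound: 21

21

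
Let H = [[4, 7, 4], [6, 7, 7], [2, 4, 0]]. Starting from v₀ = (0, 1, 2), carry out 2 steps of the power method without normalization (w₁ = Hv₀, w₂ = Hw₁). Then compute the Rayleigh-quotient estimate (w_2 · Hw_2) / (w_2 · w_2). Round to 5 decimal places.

λ ≈ 14.61879

w1 = Hv₀ = (4·0 + 7·1 + 4·2; 6·0 + 7·1 + 7·2; 2·0 + 4·1 + 0·2) = (15, 21, 4)
w2 = Hw1 = (4·15 + 7·21 + 4·4; 6·15 + 7·21 + 7·4; 2·15 + 4·21 + 0·4) = (223, 265, 114)
Hw2 = (3203, 3991, 1506)
w2·Hw2 = 223·3203 + 265·3991 + 114·1506 = 1943568; w2·w2 = 223·223 + 265·265 + 114·114 = 132950
λ ≈ 1943568/132950 = 14.61879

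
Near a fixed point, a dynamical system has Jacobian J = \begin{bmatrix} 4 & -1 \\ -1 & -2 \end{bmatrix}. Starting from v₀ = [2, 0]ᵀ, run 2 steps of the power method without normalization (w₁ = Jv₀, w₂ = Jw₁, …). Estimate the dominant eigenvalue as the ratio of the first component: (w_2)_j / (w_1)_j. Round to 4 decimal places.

λ ≈ 4.2500

w1 = Jv₀ = (4·2 + (-1)·0; (-1)·2 + (-2)·0) = (8, -2)
w2 = Jw1 = (4·8 + (-1)·(-2); (-1)·8 + (-2)·(-2)) = (34, -4)
Ratio at component: 34 / 8 = 4.2500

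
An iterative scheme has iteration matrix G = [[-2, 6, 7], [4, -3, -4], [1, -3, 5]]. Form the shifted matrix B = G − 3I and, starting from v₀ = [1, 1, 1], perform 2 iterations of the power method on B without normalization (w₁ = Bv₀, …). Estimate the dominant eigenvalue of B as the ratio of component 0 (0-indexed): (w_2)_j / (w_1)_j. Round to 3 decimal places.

B = G − 3I has rows (-5, 6, 7); (4, -6, -4); (1, -3, 2)
w1 = Bv₀ = ((-5)·1 + 6·1 + 7·1; 4·1 + (-6)·1 + (-4)·1; 1·1 + (-3)·1 + 2·1) = (8, -6, 0)
w2 = Bw1 = ((-5)·8 + 6·(-6) + 7·0; 4·8 + (-6)·(-6) + (-4)·0; 1·8 + (-3)·(-6) + 2·0) = (-76, 68, 26)
Ratio: -76/8 = -9.500

-9.500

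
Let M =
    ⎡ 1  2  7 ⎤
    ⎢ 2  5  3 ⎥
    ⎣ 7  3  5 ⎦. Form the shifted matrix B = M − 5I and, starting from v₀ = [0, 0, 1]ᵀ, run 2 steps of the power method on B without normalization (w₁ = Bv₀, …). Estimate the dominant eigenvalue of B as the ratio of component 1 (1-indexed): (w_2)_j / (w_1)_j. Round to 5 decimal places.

B = M − 5I has rows (-4, 2, 7); (2, 0, 3); (7, 3, 0)
w1 = Bv₀ = (7, 3, 0)
w2 = Bw1 = (-22, 14, 58)
Ratio: -22/7 = -3.14286

μ ≈ -3.14286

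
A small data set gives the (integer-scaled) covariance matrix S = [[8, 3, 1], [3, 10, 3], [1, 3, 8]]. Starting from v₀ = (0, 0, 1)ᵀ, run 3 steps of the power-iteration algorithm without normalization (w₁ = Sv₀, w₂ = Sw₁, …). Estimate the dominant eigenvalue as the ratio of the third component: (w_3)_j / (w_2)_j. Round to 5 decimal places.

w1 = Sv₀ = (1, 3, 8)
w2 = Sw1 = (25, 57, 74)
w3 = Sw2 = (445, 867, 788)
Ratio at component: 788 / 74 = 10.64865

λ ≈ 10.64865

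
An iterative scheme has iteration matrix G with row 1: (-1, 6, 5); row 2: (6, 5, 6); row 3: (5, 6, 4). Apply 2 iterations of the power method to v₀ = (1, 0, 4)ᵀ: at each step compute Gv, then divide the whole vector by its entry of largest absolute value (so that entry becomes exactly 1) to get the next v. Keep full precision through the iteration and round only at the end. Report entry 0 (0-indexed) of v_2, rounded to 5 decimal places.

0.68205

Gv0 = (19.000000, 30.000000, 21.000000); divide by 30.000000 → v1 = (0.633333, 1.000000, 0.700000)
Gv1 = (8.866667, 13.000000, 11.966667); divide by 13.000000 → v2 = (0.682051, 1.000000, 0.920513)
Requested entry of v2: 266/390 = 0.68205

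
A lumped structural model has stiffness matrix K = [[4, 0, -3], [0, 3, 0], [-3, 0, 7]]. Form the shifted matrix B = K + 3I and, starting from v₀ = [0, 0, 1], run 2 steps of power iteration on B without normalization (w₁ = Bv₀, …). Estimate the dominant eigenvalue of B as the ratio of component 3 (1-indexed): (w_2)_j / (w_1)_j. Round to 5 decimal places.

B = K + 3I has rows (7, 0, -3); (0, 6, 0); (-3, 0, 10)
w1 = Bv₀ = (7·0 + 0·0 + (-3)·1; 0·0 + 6·0 + 0·1; (-3)·0 + 0·0 + 10·1) = (-3, 0, 10)
w2 = Bw1 = (7·(-3) + 0·0 + (-3)·10; 0·(-3) + 6·0 + 0·10; (-3)·(-3) + 0·0 + 10·10) = (-51, 0, 109)
Ratio: 109/10 = 10.90000

10.90000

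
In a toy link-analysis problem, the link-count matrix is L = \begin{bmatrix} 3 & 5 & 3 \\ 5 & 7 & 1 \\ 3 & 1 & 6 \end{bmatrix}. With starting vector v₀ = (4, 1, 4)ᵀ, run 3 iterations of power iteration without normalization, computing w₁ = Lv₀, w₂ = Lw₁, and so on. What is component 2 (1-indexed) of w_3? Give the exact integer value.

w1 = Lv₀ = (3·4 + 5·1 + 3·4; 5·4 + 7·1 + 1·4; 3·4 + 1·1 + 6·4) = (29, 31, 37)
w2 = Lw1 = (3·29 + 5·31 + 3·37; 5·29 + 7·31 + 1·37; 3·29 + 1·31 + 6·37) = (353, 399, 340)
w3 = Lw2 = (4074, 4898, 3498)
The requested component of w3 is 4898.

4898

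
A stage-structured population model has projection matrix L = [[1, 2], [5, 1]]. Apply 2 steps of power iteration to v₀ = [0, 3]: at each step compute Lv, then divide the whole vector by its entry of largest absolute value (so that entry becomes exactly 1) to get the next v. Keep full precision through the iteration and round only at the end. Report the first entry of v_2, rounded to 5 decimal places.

Lv0 = (6.000000, 3.000000); divide by 6.000000 → v1 = (1.000000, 0.500000)
Lv1 = (2.000000, 5.500000); divide by 5.500000 → v2 = (0.363636, 1.000000)
Requested entry of v2: 12/33 = 0.36364

0.36364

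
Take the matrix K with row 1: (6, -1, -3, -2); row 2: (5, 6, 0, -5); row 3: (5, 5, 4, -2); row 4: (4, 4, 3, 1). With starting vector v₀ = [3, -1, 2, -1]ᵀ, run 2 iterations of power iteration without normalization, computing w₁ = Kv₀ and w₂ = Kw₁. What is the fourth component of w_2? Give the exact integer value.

w1 = Kv₀ = (15, 14, 20, 13)
w2 = Kw1 = (-10, 94, 199, 189)
The requested component of w2 is 189.

189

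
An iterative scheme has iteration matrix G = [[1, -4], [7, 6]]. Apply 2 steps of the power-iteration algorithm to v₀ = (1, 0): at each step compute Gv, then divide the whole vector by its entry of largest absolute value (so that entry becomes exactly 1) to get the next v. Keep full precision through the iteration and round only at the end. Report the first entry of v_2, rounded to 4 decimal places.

-0.5510

Gv0 = (1.00000, 7.00000); divide by 7.00000 → v1 = (0.14286, 1.00000)
Gv1 = (-3.85714, 7.00000); divide by 7.00000 → v2 = (-0.55102, 1.00000)
Requested entry of v2: -27/49 = -0.5510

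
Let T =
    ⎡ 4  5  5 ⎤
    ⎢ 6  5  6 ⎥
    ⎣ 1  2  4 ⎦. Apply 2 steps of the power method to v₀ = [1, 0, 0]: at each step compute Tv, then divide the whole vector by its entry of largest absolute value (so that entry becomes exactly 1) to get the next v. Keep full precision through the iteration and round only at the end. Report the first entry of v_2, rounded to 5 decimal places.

Tv0 = (4.000000, 6.000000, 1.000000); divide by 6.000000 → v1 = (0.666667, 1.000000, 0.166667)
Tv1 = (8.500000, 10.000000, 3.333333); divide by 10.000000 → v2 = (0.850000, 1.000000, 0.333333)
Requested entry of v2: 51/60 = 0.85000

0.85000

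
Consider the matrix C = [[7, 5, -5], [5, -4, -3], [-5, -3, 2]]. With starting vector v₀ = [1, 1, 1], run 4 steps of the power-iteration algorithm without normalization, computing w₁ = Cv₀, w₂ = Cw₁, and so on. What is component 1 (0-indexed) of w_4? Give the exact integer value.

5899

w1 = Cv₀ = (7·1 + 5·1 + (-5)·1; 5·1 + (-4)·1 + (-3)·1; (-5)·1 + (-3)·1 + 2·1) = (7, -2, -6)
w2 = Cw1 = (7·7 + 5·(-2) + (-5)·(-6); 5·7 + (-4)·(-2) + (-3)·(-6); (-5)·7 + (-3)·(-2) + 2·(-6)) = (69, 61, -41)
w3 = Cw2 = (993, 224, -610)
w4 = Cw3 = (11121, 5899, -6857)
The requested component of w4 is 5899.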